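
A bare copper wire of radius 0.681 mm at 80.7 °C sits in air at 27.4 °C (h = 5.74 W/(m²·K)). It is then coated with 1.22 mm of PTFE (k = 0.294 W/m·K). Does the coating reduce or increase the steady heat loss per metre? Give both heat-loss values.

Critical radius for a cylinder: r_cr = k/h = 0.0512 m = 5.12 cm.
Outer radius after coating: r₂ = 6.81×10^-4 + 0.00122 = 0.001901 m.
Since r₁ < r_cr and r₂ ≤ r_cr, the coating moves toward the maximum at r_cr — heat loss rises.
Bare: R = 1/(2πr₁h) = 40.72 m·K/W; Q = 53.3/40.72 = 1.31 W/m.
Coated: R = R_cond + R_conv = 15.14 m·K/W; Q = 53.3/15.14 = 3.52 W/m.

increases: 1.31 → 3.52 W/m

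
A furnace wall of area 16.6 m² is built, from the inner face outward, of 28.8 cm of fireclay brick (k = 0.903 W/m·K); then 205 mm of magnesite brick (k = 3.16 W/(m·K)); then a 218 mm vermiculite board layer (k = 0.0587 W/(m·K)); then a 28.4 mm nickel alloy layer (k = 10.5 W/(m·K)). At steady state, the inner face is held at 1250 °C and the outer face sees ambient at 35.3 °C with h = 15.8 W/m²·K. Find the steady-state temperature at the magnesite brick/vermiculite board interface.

Resistance network (inner→outer):
  R_fireclay brick = L/(kA) = 0.288/(0.903·16.6) = 0.01921 K/W
  R_magnesite brick = L/(kA) = 0.205/(3.16·16.6) = 0.003908 K/W
  R_vermiculite board = L/(kA) = 0.218/(0.0587·16.6) = 0.2237 K/W
  R_nickel alloy = L/(kA) = 0.0284/(10.5·16.6) = 1.629×10^-4 K/W
  R_conv,out = 1/(hA) = 1/(15.8·16.6) = 0.003813 K/W
ΣR = 0.01921 + 0.003908 + 0.2237 + 1.629×10^-4 + 0.003813 = 0.2508 K/W
Q = ΔT/ΣR = (1250 °C − 35.3 °C)/0.2508 = 4843 W
From the inner boundary to the magnesite brick/vermiculite board interface, ΣR_partial = 0.02312 K/W.
T_interface = T_in − Q·ΣR_partial = 1250 °C − (4843)(0.02312) = 1138 °C

T = 1138 °C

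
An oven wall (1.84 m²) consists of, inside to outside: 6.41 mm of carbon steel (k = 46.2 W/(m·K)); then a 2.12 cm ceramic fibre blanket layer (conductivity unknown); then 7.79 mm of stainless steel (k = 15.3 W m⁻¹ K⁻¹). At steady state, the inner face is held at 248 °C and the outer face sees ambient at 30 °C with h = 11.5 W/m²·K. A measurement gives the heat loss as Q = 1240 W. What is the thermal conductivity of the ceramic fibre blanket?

k = 0.0899 W/m·K

ΣR = ΔT/Q = |248 − 30|/1240 = 0.1758 K/W
Known resistances:
  R_carbon steel = L/(kA) = 0.00641/(46.2·1.84) = 7.540×10^-5 K/W
  R_stainless steel = L/(kA) = 0.00779/(15.3·1.84) = 2.767×10^-4 K/W
  R_conv,out = 1/(hA) = 1/(11.5·1.84) = 0.04726 K/W
R_ceramic fibre blanket = ΣR − ΣR_known = 0.1758 − 0.04761 = 0.1282 K/W
L/(kA) = 0.1282 ⇒ k = 0.0212/(0.1282·1.84) = 0.0899 W/m·K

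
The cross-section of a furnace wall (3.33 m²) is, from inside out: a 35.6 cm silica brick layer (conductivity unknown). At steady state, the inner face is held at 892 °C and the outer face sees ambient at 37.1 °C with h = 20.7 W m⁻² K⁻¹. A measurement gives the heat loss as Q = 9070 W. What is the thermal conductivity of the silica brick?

ΣR = ΔT/Q = |892 − 37.1|/9070 = 0.09426 K/W
Known resistances:
  R_conv,out = 1/(hA) = 1/(20.7·3.33) = 0.01451 K/W
R_silica brick = ΣR − ΣR_known = 0.09426 − 0.01451 = 0.07975 K/W
L/(kA) = 0.07975 ⇒ k = 0.356/(0.07975·3.33) = 1.34 W/m·K

k = 1.34 W/m·K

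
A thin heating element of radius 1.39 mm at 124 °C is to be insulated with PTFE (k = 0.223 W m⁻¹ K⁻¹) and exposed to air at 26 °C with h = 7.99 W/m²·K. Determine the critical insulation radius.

r_cr = 2.79 cm

For a cylinder, r_cr = k_ins/h = 0.223/7.99 = 0.0279 m = 2.79 cm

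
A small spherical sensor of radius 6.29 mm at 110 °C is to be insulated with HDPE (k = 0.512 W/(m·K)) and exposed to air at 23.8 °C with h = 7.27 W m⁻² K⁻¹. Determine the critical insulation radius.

For a sphere, r_cr = 2k_ins/h = 2·0.512/7.27 = 0.141 m = 14.1 cm

r_cr = 14.1 cm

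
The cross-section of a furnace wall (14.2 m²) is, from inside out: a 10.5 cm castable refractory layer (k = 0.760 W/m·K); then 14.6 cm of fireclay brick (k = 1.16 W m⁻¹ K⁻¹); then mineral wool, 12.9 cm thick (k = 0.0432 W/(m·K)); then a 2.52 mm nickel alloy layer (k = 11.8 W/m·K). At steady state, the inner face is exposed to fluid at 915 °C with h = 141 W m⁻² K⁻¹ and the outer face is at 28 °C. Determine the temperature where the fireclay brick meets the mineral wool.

T = 841 °C

Resistance network (inner→outer):
  R_conv,in = 1/(hA) = 1/(141·14.2) = 4.995×10^-4 K/W
  R_castable refractory = L/(kA) = 0.105/(0.760·14.2) = 0.009729 K/W
  R_fireclay brick = L/(kA) = 0.146/(1.16·14.2) = 0.008864 K/W
  R_mineral wool = L/(kA) = 0.129/(0.0432·14.2) = 0.2103 K/W
  R_nickel alloy = L/(kA) = 0.00252/(11.8·14.2) = 1.504×10^-5 K/W
ΣR = 4.995×10^-4 + 0.009729 + 0.008864 + 0.2103 + 1.504×10^-5 = 0.2294 K/W
Q = ΔT/ΣR = (915 °C − 28 °C)/0.2294 = 3867 W
From the inner boundary to the fireclay brick/mineral wool interface, ΣR_partial = 0.01909 K/W.
T_interface = T_in − Q·ΣR_partial = 915 °C − (3867)(0.01909) = 841 °C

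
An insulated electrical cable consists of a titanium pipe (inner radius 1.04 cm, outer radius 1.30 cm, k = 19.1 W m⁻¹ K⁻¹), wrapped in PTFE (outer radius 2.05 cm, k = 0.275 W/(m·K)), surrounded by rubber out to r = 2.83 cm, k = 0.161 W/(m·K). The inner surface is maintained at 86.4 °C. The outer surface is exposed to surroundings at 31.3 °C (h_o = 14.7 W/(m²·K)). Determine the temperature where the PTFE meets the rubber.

T = 71.3 °C

Treat each layer as a resistance in series:
  R'_titanium = ln(0.0130/0.0104)/(2πk) = 0.2231/(2π·19.1) = 0.001859 m·K/W
  R'_PTFE = ln(0.0205/0.0130)/(2πk) = 0.4555/(2π·0.275) = 0.2636 m·K/W
  R'_rubber = ln(0.0283/0.0205)/(2πk) = 0.3224/(2π·0.161) = 0.3187 m·K/W
  R'_conv,out = 1/(2πr h) = 1/(2π·0.0283·14.7) = 0.3826 m·K/W
ΣR = 0.001859 + 0.2636 + 0.3187 + 0.3826 = 0.9668 m·K/W
Q' = ΔT/ΣR = (86.4 °C − 31.3 °C)/0.9668 = 56.99 W/m
From the inner boundary to the PTFE/rubber interface, ΣR_partial = 0.2655 m·K/W.
T_interface = T_in − Q'·ΣR_partial = 86.4 °C − (56.99)(0.2655) = 71.3 °C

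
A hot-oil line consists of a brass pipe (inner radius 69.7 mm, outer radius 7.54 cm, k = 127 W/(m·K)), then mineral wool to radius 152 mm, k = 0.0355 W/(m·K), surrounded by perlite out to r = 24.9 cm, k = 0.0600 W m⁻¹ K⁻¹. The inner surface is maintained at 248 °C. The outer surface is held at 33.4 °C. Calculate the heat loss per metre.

Series thermal resistances, inner to outer:
  R'_brass = ln(0.0754/0.0697)/(2πk) = 0.07861/(2π·127) = 9.851×10^-5 m·K/W
  R'_mineral wool = ln(0.152/0.0754)/(2πk) = 0.7011/(2π·0.0355) = 3.143 m·K/W
  R'_perlite = ln(0.249/0.152)/(2πk) = 0.4936/(2π·0.0600) = 1.309 m·K/W
ΣR = 9.851×10^-5 + 3.143 + 1.309 = 4.452 m·K/W
Q' = ΔT/ΣR = (248 °C − 33.4 °C)/4.452 = 48.2 W/m

Q' = 48.2 W/m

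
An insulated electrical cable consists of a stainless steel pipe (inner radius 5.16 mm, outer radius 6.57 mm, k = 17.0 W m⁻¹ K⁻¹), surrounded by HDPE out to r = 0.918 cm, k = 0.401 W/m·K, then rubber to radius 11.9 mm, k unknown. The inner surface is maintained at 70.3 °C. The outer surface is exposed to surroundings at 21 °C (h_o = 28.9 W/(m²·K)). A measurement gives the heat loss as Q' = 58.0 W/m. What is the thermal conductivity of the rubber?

k = 0.164 W/m·K

ΣR = ΔT/Q' = |70.3 − 21|/58.0 = 0.8500 m·K/W
Known resistances:
  R'_stainless steel = ln(0.00657/0.00516)/(2πk) = 0.2416/(2π·17.0) = 0.002262 m·K/W
  R'_HDPE = ln(0.00918/0.00657)/(2πk) = 0.3345/(2π·0.401) = 0.1328 m·K/W
  R'_conv,out = 1/(2πr h) = 1/(2π·0.0119·28.9) = 0.4628 m·K/W
R_rubber = ΣR − ΣR_known = 0.8500 − 0.5979 = 0.2521 m·K/W
ln(r₂/r₁)/(2πk) = 0.2521 ⇒ k = 0.2595/(2π·0.2521) = 0.164 W/m·K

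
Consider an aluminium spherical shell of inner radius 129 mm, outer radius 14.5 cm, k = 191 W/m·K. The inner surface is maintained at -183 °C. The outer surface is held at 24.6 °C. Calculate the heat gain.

Q = 4πk·ΔT/(1/r₁ − 1/r₂) = 4π × 191 × 207.6 / (1/0.129 − 1/0.145) = 5.83×10^5 W

Q = 5.83×10^5 W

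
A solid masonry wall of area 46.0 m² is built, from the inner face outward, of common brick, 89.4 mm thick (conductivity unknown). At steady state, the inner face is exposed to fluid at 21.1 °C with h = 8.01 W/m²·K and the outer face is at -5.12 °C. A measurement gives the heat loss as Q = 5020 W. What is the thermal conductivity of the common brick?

k = 0.775 W/m·K

ΣR = ΔT/Q = |21.1 − -5.12|/5020 = 0.005223 K/W
Known resistances:
  R_conv,in = 1/(hA) = 1/(8.01·46.0) = 0.002714 K/W
R_common brick = ΣR − ΣR_known = 0.005223 − 0.002714 = 0.002509 K/W
L/(kA) = 0.002509 ⇒ k = 0.0894/(0.002509·46.0) = 0.775 W/m·K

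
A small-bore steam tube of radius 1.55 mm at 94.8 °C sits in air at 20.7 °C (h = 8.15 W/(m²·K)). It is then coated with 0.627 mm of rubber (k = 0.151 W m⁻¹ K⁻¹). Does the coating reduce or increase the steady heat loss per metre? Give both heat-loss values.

Critical radius for a cylinder: r_cr = k/h = 0.0185 m = 1.85 cm.
Outer radius after coating: r₂ = 0.00155 + 6.27×10^-4 = 0.002177 m.
Since r₁ < r_cr and r₂ ≤ r_cr, the coating moves toward the maximum at r_cr — heat loss rises.
Bare: R = 1/(2πr₁h) = 12.60 m·K/W; Q = 74.1/12.60 = 5.88 W/m.
Coated: R = R_cond + R_conv = 9.328 m·K/W; Q = 74.1/9.328 = 7.94 W/m.

increases: 5.88 → 7.94 W/m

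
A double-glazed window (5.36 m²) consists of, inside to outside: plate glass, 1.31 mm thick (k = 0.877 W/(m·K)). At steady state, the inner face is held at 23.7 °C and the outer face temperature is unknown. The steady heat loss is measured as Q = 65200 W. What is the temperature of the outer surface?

T_out = 5.53 °C

Sum the resistances:
  R_plate glass = L/(kA) = 0.00131/(0.877·5.36) = 2.787×10^-4 K/W
ΣR = 2.787×10^-4 K/W
ΔT = Q·ΣR = 65200 × 2.787×10^-4 = 18.17 K
Heat flows outward, so T_out = T_in − ΔT = 23.7 − 18.17 = 5.53 °C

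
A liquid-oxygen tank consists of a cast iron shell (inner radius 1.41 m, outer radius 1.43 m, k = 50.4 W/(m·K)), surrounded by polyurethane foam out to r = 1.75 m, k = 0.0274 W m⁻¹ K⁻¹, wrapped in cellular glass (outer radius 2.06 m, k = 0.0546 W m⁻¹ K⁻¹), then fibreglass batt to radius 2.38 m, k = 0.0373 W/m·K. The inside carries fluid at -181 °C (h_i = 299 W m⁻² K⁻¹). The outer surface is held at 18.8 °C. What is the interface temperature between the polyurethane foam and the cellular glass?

Treat each layer as a resistance in series:
  R_conv,in = 1/(4πr²h) = 1/(4π·1.41²·299) = 1.339×10^-4 K/W
  R_cast iron = (1/1.41 − 1/1.43)/(4πk) = 0.009919/(4π·50.4) = 1.566×10^-5 K/W
  R_polyurethane foam = (1/1.43 − 1/1.75)/(4πk) = 0.1279/(4π·0.0274) = 0.3714 K/W
  R_cellular glass = (1/1.75 − 1/2.06)/(4πk) = 0.08599/(4π·0.0546) = 0.1253 K/W
  R_fibreglass batt = (1/2.06 − 1/2.38)/(4πk) = 0.06527/(4π·0.0373) = 0.1392 K/W
ΣR = 1.339×10^-4 + 1.566×10^-5 + 0.3714 + 0.1253 + 0.1392 = 0.6360 K/W
Q = ΔT/ΣR = (-181 °C − 18.8 °C)/0.6360 = -314.2 W
From the inner boundary to the polyurethane foam/cellular glass interface, ΣR_partial = 0.3715 K/W.
T_interface = T_in − Q·ΣR_partial = -181 °C − (-314.2)(0.3715) = -64.3 °C

T = -64.3 °C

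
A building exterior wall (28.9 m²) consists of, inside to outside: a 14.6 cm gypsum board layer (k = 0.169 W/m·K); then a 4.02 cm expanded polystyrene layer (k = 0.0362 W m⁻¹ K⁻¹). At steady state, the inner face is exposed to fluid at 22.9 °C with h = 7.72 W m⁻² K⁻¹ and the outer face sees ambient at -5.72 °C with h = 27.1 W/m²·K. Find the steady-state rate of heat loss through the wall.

Resistance network (inner→outer):
  R_conv,in = 1/(hA) = 1/(7.72·28.9) = 0.004482 K/W
  R_gypsum board = L/(kA) = 0.146/(0.169·28.9) = 0.02989 K/W
  R_expanded polystyrene = L/(kA) = 0.0402/(0.0362·28.9) = 0.03843 K/W
  R_conv,out = 1/(hA) = 1/(27.1·28.9) = 0.001277 K/W
ΣR = 0.004482 + 0.02989 + 0.03843 + 0.001277 = 0.07408 K/W
Q = ΔT/ΣR = (22.9 °C − -5.72 °C)/0.07408 = 386 W

Q = 386 W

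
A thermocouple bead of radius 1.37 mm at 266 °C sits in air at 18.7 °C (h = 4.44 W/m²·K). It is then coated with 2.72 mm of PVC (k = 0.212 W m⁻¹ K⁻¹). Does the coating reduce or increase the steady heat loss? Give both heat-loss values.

increases: 0.0259 → 0.197 W

Critical radius for a sphere: r_cr = 2k/h = 0.0955 m = 9.55 cm.
Outer radius after coating: r₂ = 0.00137 + 0.00272 = 0.00409 m.
Since r₁ < r_cr and r₂ ≤ r_cr, the coating moves toward the maximum at r_cr — heat loss rises.
Bare: R = 1/(4πr₁²h) = 9549 K/W; Q = 247.3/9549 = 0.0259 W.
Coated: R = R_cond + R_conv = 1254 K/W; Q = 247.3/1254 = 0.197 W.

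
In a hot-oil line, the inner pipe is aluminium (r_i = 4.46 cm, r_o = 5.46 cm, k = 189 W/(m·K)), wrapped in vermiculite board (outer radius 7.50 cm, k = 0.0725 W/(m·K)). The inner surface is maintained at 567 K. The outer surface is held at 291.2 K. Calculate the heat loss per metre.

Treat each layer as a resistance in series:
  R'_aluminium = ln(0.0546/0.0446)/(2πk) = 0.2023/(2π·189) = 1.704×10^-4 m·K/W
  R'_vermiculite board = ln(0.0750/0.0546)/(2πk) = 0.3175/(2π·0.0725) = 0.6969 m·K/W
ΣR = 1.704×10^-4 + 0.6969 = 0.6971 m·K/W
Q' = ΔT/ΣR = (567 K − 291.2 K)/0.6971 = 396 W/m

Q' = 396 W/m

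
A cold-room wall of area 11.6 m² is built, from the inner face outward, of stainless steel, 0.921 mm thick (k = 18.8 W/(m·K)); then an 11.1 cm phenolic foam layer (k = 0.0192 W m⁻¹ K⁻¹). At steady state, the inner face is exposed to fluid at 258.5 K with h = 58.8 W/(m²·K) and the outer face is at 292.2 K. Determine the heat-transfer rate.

Q = 67.4 W

Resistance network (inner→outer):
  R_conv,in = 1/(hA) = 1/(58.8·11.6) = 0.001466 K/W
  R_stainless steel = L/(kA) = 9.21×10^-4/(18.8·11.6) = 4.223×10^-6 K/W
  R_phenolic foam = L/(kA) = 0.111/(0.0192·11.6) = 0.4984 K/W
ΣR = 0.001466 + 4.223×10^-6 + 0.4984 = 0.4999 K/W
Q = ΔT/ΣR = (258.5 K − 292.2 K)/0.4999 = -67.4 W
(Negative Q ⇒ heat flows inward; heat gain = 67.4 W.)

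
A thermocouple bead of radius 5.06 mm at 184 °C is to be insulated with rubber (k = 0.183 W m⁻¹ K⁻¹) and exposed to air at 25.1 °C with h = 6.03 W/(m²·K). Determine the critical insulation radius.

r_cr = 6.07 cm

For a sphere, r_cr = 2k_ins/h = 2·0.183/6.03 = 0.0607 m = 6.07 cm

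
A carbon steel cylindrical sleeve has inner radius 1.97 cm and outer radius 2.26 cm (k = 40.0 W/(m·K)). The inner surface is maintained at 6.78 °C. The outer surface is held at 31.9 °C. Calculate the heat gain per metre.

Q' = 2πk·ΔT/ln(r₂/r₁) = 2π × 40.0 × 25.12 / ln(0.0226/0.0197) = 46000 W/m

Q' = 46000 W/m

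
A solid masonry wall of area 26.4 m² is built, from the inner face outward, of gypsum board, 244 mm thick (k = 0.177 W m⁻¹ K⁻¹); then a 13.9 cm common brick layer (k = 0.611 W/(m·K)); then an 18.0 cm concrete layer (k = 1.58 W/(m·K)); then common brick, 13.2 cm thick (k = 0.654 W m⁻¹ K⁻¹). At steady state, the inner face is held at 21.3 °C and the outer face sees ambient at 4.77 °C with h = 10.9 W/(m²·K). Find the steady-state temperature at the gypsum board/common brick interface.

Resistance network (inner→outer):
  R_gypsum board = L/(kA) = 0.244/(0.177·26.4) = 0.05222 K/W
  R_common brick = L/(kA) = 0.139/(0.611·26.4) = 0.008617 K/W
  R_concrete = L/(kA) = 0.180/(1.58·26.4) = 0.004315 K/W
  R_common brick = L/(kA) = 0.132/(0.654·26.4) = 0.007645 K/W
  R_conv,out = 1/(hA) = 1/(10.9·26.4) = 0.003475 K/W
ΣR = 0.05222 + 0.008617 + 0.004315 + 0.007645 + 0.003475 = 0.07627 K/W
Q = ΔT/ΣR = (21.3 °C − 4.77 °C)/0.07627 = 216.7 W
From the inner boundary to the gypsum board/common brick interface, ΣR_partial = 0.05222 K/W.
T_interface = T_in − Q·ΣR_partial = 21.3 °C − (216.7)(0.05222) = 9.98 °C

T = 9.98 °C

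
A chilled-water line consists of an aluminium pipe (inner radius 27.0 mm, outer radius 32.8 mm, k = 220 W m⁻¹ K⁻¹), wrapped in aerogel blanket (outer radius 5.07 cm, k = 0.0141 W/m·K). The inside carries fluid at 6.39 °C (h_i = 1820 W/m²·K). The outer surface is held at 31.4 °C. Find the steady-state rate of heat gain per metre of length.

Resistance network (inner→outer):
  R'_conv,in = 1/(2πr h) = 1/(2π·0.0270·1820) = 0.003239 m·K/W
  R'_aluminium = ln(0.0328/0.0270)/(2πk) = 0.1946/(2π·220) = 1.408×10^-4 m·K/W
  R'_aerogel blanket = ln(0.0507/0.0328)/(2πk) = 0.4355/(2π·0.0141) = 4.916 m·K/W
ΣR = 0.003239 + 1.408×10^-4 + 4.916 = 4.919 m·K/W
Q' = ΔT/ΣR = (6.39 °C − 31.4 °C)/4.919 = -5.08 W/m
(Negative Q' ⇒ heat flows inward; heat gain = 5.08 W/m.)

Q' = 5.08 W/m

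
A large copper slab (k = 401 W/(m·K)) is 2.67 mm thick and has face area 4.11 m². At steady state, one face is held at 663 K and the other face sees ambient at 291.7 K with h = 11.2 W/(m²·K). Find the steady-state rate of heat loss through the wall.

Q = 17100 W

Series thermal resistances, inner to outer:
  R_copper = L/(kA) = 0.00267/(401·4.11) = 1.620×10^-6 K/W
  R_conv,out = 1/(hA) = 1/(11.2·4.11) = 0.02172 K/W
ΣR = 1.620×10^-6 + 0.02172 = 0.02172 K/W
Q = ΔT/ΣR = (663 K − 291.7 K)/0.02172 = 17100 W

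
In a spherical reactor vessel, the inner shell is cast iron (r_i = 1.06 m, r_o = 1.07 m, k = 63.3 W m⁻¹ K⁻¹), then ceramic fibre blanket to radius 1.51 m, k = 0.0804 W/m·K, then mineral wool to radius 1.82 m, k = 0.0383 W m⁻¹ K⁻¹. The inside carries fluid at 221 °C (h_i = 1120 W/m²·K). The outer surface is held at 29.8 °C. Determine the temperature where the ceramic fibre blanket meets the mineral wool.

T = 119 °C

Series thermal resistances, inner to outer:
  R_conv,in = 1/(4πr²h) = 1/(4π·1.06²·1120) = 6.324×10^-5 K/W
  R_cast iron = (1/1.06 − 1/1.07)/(4πk) = 0.008817/(4π·63.3) = 1.108×10^-5 K/W
  R_ceramic fibre blanket = (1/1.07 − 1/1.51)/(4πk) = 0.2723/(4π·0.0804) = 0.2695 K/W
  R_mineral wool = (1/1.51 − 1/1.82)/(4πk) = 0.1128/(4π·0.0383) = 0.2344 K/W
ΣR = 6.324×10^-5 + 1.108×10^-5 + 0.2695 + 0.2344 = 0.5040 K/W
Q = ΔT/ΣR = (221 °C − 29.8 °C)/0.5040 = 379.4 W
From the inner boundary to the ceramic fibre blanket/mineral wool interface, ΣR_partial = 0.2696 K/W.
T_interface = T_in − Q·ΣR_partial = 221 °C − (379.4)(0.2696) = 119 °C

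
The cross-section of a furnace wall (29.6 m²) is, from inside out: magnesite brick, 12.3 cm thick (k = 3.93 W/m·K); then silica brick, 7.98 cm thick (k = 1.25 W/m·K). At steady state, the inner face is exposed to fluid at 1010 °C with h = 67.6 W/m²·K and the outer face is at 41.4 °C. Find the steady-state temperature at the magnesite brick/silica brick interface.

Resistance network (inner→outer):
  R_conv,in = 1/(hA) = 1/(67.6·29.6) = 4.998×10^-4 K/W
  R_magnesite brick = L/(kA) = 0.123/(3.93·29.6) = 0.001057 K/W
  R_silica brick = L/(kA) = 0.0798/(1.25·29.6) = 0.002157 K/W
ΣR = 4.998×10^-4 + 0.001057 + 0.002157 = 0.003714 K/W
Q = ΔT/ΣR = (1010 °C − 41.4 °C)/0.003714 = 2.608×10^5 W
From the inner boundary to the magnesite brick/silica brick interface, ΣR_partial = 0.001557 K/W.
T_interface = T_in − Q·ΣR_partial = 1010 °C − (2.608×10^5)(0.001557) = 604 °C

T = 604 °C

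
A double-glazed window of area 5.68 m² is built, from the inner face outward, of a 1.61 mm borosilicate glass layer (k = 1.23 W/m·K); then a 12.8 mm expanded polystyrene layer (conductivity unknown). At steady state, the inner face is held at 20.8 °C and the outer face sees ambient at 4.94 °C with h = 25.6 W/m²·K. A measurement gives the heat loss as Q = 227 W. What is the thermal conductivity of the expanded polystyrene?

ΣR = ΔT/Q = |20.8 − 4.94|/227 = 0.06987 K/W
Known resistances:
  R_borosilicate glass = L/(kA) = 0.00161/(1.23·5.68) = 2.304×10^-4 K/W
  R_conv,out = 1/(hA) = 1/(25.6·5.68) = 0.006877 K/W
R_expanded polystyrene = ΣR − ΣR_known = 0.06987 − 0.007107 = 0.06276 K/W
L/(kA) = 0.06276 ⇒ k = 0.0128/(0.06276·5.68) = 0.0359 W/m·K

k = 0.0359 W/m·K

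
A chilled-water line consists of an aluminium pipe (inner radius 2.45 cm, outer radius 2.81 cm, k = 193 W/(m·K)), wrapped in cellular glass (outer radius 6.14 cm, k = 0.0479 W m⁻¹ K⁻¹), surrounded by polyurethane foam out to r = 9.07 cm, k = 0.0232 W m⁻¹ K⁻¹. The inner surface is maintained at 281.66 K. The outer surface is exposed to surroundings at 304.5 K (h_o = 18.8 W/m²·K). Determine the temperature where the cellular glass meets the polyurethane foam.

T = 292.7 K

Series thermal resistances, inner to outer:
  R'_aluminium = ln(0.0281/0.0245)/(2πk) = 0.1371/(2π·193) = 1.131×10^-4 m·K/W
  R'_cellular glass = ln(0.0614/0.0281)/(2πk) = 0.7816/(2π·0.0479) = 2.597 m·K/W
  R'_polyurethane foam = ln(0.0907/0.0614)/(2πk) = 0.3901/(2π·0.0232) = 2.676 m·K/W
  R'_conv,out = 1/(2πr h) = 1/(2π·0.0907·18.8) = 0.09334 m·K/W
ΣR = 1.131×10^-4 + 2.597 + 2.676 + 0.09334 = 5.366 m·K/W
Q' = ΔT/ΣR = (281.66 K − 304.5 K)/5.366 = -4.256 W/m
From the inner boundary to the cellular glass/polyurethane foam interface, ΣR_partial = 2.597 m·K/W.
T_interface = T_in − Q'·ΣR_partial = 281.66 K − (-4.256)(2.597) = 292.7 K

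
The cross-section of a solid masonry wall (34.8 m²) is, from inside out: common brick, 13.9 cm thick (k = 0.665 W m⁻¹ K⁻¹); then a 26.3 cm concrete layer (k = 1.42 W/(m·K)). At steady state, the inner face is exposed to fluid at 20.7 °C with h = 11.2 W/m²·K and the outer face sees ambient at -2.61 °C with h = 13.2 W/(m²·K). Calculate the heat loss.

Treat each layer as a resistance in series:
  R_conv,in = 1/(hA) = 1/(11.2·34.8) = 0.002566 K/W
  R_common brick = L/(kA) = 0.139/(0.665·34.8) = 0.006006 K/W
  R_concrete = L/(kA) = 0.263/(1.42·34.8) = 0.005322 K/W
  R_conv,out = 1/(hA) = 1/(13.2·34.8) = 0.002177 K/W
ΣR = 0.002566 + 0.006006 + 0.005322 + 0.002177 = 0.01607 K/W
Q = ΔT/ΣR = (20.7 °C − -2.61 °C)/0.01607 = 1450 W

Q = 1450 W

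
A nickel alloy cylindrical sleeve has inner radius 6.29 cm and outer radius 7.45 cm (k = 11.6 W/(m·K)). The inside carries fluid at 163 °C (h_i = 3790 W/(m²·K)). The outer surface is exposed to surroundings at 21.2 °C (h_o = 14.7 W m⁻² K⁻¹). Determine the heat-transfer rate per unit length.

Treat each layer as a resistance in series:
  R'_conv,in = 1/(2πr h) = 1/(2π·0.0629·3790) = 6.676×10^-4 m·K/W
  R'_nickel alloy = ln(0.0745/0.0629)/(2πk) = 0.1693/(2π·11.6) = 0.002322 m·K/W
  R'_conv,out = 1/(2πr h) = 1/(2π·0.0745·14.7) = 0.1453 m·K/W
ΣR = 6.676×10^-4 + 0.002322 + 0.1453 = 0.1483 m·K/W
Q' = ΔT/ΣR = (163 °C − 21.2 °C)/0.1483 = 956 W/m

Q' = 956 W/m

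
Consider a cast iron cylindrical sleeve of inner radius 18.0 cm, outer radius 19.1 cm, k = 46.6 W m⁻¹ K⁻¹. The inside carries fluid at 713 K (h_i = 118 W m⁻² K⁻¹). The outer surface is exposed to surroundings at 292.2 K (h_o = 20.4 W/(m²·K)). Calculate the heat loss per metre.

Q' = 8.67 kW/m

Treat each layer as a resistance in series:
  R'_conv,in = 1/(2πr h) = 1/(2π·0.180·118) = 0.007493 m·K/W
  R'_cast iron = ln(0.191/0.180)/(2πk) = 0.05932/(2π·46.6) = 2.026×10^-4 m·K/W
  R'_conv,out = 1/(2πr h) = 1/(2π·0.191·20.4) = 0.04085 m·K/W
ΣR = 0.007493 + 2.026×10^-4 + 0.04085 = 0.04855 m·K/W
Q' = ΔT/ΣR = (713 K − 292.2 K)/0.04855 = 8670 W/m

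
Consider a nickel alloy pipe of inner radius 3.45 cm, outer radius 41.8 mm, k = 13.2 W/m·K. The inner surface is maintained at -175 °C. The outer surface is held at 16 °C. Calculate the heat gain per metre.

Q' = 2πk·ΔT/ln(r₂/r₁) = 2π × 13.2 × 191 / ln(0.0418/0.0345) = 82500 W/m

Q' = 82.5 kW/m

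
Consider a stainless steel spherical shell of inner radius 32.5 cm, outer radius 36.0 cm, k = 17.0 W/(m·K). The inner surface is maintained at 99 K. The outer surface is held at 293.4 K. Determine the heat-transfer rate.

Q = 4πk·ΔT/(1/r₁ − 1/r₂) = 4π × 17.0 × 194.4 / (1/0.325 − 1/0.360) = 1.39×10^5 W

Q = 139 kW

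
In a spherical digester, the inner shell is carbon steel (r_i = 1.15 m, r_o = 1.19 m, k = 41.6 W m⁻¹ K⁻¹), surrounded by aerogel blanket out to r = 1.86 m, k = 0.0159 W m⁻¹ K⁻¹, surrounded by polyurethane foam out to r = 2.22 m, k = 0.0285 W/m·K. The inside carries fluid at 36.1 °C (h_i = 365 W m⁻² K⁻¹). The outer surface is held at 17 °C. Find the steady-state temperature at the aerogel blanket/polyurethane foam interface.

T = 19.6 °C

Treat each layer as a resistance in series:
  R_conv,in = 1/(4πr²h) = 1/(4π·1.15²·365) = 1.649×10^-4 K/W
  R_carbon steel = (1/1.15 − 1/1.19)/(4πk) = 0.02923/(4π·41.6) = 5.591×10^-5 K/W
  R_aerogel blanket = (1/1.19 − 1/1.86)/(4πk) = 0.3027/(4π·0.0159) = 1.515 K/W
  R_polyurethane foam = (1/1.86 − 1/2.22)/(4πk) = 0.08718/(4π·0.0285) = 0.2434 K/W
ΣR = 1.649×10^-4 + 5.591×10^-5 + 1.515 + 0.2434 = 1.759 K/W
Q = ΔT/ΣR = (36.1 °C − 17 °C)/1.759 = 10.86 W
From the inner boundary to the aerogel blanket/polyurethane foam interface, ΣR_partial = 1.515 K/W.
T_interface = T_in − Q·ΣR_partial = 36.1 °C − (10.86)(1.515) = 19.6 °C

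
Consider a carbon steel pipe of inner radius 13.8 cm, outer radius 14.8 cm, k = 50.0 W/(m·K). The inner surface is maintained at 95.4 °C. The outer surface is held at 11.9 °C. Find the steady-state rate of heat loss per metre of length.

Q' = 375 kW/m

Q' = 2πk·ΔT/ln(r₂/r₁) = 2π × 50.0 × 83.5 / ln(0.148/0.138) = 3.75×10^5 W/m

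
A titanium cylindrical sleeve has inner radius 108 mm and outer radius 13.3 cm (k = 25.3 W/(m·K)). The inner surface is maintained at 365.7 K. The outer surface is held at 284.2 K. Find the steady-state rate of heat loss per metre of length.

Q' = 62200 W/m

Q' = 2πk·ΔT/ln(r₂/r₁) = 2π × 25.3 × 81.5 / ln(0.133/0.108) = 62200 W/m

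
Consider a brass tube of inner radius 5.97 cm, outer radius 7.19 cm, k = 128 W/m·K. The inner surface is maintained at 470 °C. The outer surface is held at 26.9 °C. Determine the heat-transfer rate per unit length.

Q' = 2πk·ΔT/ln(r₂/r₁) = 2π × 128 × 443.1 / ln(0.0719/0.0597) = 1.92×10^6 W/m

Q' = 1920 kW/m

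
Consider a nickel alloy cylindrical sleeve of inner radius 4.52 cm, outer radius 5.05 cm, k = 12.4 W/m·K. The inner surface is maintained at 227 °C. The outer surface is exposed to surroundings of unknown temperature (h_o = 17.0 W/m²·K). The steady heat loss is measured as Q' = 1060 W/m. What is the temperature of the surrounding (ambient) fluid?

T_out = 29.0 °C

Sum the resistances:
  R'_nickel alloy = ln(0.0505/0.0452)/(2πk) = 0.1109/(2π·12.4) = 0.001423 m·K/W
  R'_conv,out = 1/(2πr h) = 1/(2π·0.0505·17.0) = 0.1854 m·K/W
ΣR = 0.1868 m·K/W
ΔT = Q'·ΣR = 1060 × 0.1868 = 198.0 K
Heat flows outward, so T_out = T_in − ΔT = 227 − 198.0 = 29.0 °C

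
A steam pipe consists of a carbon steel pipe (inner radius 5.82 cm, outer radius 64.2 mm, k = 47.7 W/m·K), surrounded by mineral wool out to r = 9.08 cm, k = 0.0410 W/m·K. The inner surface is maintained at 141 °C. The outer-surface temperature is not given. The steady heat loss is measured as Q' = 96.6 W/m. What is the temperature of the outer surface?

T_out = 11.0 °C

Sum the resistances:
  R'_carbon steel = ln(0.0642/0.0582)/(2πk) = 0.09812/(2π·47.7) = 3.274×10^-4 m·K/W
  R'_mineral wool = ln(0.0908/0.0642)/(2πk) = 0.3467/(2π·0.0410) = 1.346 m·K/W
ΣR = 1.346 m·K/W
ΔT = Q'·ΣR = 96.6 × 1.346 = 130.0 K
Heat flows outward, so T_out = T_in − ΔT = 141 − 130.0 = 11.0 °C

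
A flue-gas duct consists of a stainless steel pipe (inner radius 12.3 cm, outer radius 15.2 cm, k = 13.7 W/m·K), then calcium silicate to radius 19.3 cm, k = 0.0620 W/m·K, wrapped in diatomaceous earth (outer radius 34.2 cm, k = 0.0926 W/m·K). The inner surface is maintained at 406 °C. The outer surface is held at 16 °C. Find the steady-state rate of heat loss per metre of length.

Q' = 244 W/m

Series thermal resistances, inner to outer:
  R'_stainless steel = ln(0.152/0.123)/(2πk) = 0.2117/(2π·13.7) = 0.002459 m·K/W
  R'_calcium silicate = ln(0.193/0.152)/(2πk) = 0.2388/(2π·0.0620) = 0.6130 m·K/W
  R'_diatomaceous earth = ln(0.342/0.193)/(2πk) = 0.5721/(2π·0.0926) = 0.9833 m·K/W
ΣR = 0.002459 + 0.6130 + 0.9833 = 1.599 m·K/W
Q' = ΔT/ΣR = (406 °C − 16 °C)/1.599 = 244 W/m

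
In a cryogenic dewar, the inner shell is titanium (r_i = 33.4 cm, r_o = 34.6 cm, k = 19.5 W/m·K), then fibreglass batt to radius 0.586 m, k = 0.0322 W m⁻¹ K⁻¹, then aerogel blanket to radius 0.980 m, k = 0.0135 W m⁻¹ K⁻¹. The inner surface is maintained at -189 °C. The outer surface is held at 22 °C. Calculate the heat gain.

Q = 30.3 W

Treat each layer as a resistance in series:
  R_titanium = (1/0.334 − 1/0.346)/(4πk) = 0.1038/(4π·19.5) = 4.238×10^-4 K/W
  R_fibreglass batt = (1/0.346 − 1/0.586)/(4πk) = 1.184/(4π·0.0322) = 2.925 K/W
  R_aerogel blanket = (1/0.586 − 1/0.980)/(4πk) = 0.6861/(4π·0.0135) = 4.044 K/W
ΣR = 4.238×10^-4 + 2.925 + 4.044 = 6.969 K/W
Q = ΔT/ΣR = (-189 °C − 22 °C)/6.969 = -30.3 W
(Negative Q ⇒ heat flows inward; heat gain = 30.3 W.)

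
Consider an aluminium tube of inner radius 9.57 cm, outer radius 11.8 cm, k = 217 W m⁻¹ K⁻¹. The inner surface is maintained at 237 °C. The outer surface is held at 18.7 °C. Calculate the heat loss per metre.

Q' = 2πk·ΔT/ln(r₂/r₁) = 2π × 217 × 218.3 / ln(0.118/0.0957) = 1.42×10^6 W/m

Q' = 1420 kW/m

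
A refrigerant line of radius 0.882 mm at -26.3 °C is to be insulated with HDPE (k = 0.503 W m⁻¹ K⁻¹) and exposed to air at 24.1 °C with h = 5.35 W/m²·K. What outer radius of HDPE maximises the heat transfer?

For a cylinder, r_cr = k_ins/h = 0.503/5.35 = 0.0940 m = 9.40 cm

r_cr = 9.40 cm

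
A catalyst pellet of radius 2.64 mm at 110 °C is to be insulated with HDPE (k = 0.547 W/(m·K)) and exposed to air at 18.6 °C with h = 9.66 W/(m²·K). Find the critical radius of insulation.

For a sphere, r_cr = 2k_ins/h = 2·0.547/9.66 = 0.113 m = 11.3 cm

r_cr = 11.3 cm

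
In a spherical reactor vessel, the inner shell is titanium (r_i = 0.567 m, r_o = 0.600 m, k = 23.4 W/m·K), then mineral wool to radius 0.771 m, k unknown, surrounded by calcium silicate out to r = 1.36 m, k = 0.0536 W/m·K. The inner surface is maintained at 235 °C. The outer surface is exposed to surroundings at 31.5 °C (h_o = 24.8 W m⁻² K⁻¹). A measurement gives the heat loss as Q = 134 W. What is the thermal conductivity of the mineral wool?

k = 0.0431 W/m·K

ΣR = ΔT/Q = |235 − 31.5|/134 = 1.519 K/W
Known resistances:
  R_titanium = (1/0.567 − 1/0.600)/(4πk) = 0.09700/(4π·23.4) = 3.299×10^-4 K/W
  R_calcium silicate = (1/0.771 − 1/1.36)/(4πk) = 0.5617/(4π·0.0536) = 0.8340 K/W
  R_conv,out = 1/(4πr²h) = 1/(4π·1.36²·24.8) = 0.001735 K/W
R_mineral wool = ΣR − ΣR_known = 1.519 − 0.8361 = 0.6829 K/W
(1/r₁−1/r₂)/(4πk) = 0.6829 ⇒ k = 0.3696/(4π·0.6829) = 0.0431 W/m·K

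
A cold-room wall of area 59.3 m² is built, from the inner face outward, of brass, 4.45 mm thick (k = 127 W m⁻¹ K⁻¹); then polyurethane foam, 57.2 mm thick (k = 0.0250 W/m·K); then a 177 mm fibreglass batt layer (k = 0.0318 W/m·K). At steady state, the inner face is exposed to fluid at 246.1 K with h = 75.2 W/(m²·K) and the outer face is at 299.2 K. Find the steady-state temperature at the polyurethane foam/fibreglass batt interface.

T = 261.6 K

Series thermal resistances, inner to outer:
  R_conv,in = 1/(hA) = 1/(75.2·59.3) = 2.242×10^-4 K/W
  R_brass = L/(kA) = 0.00445/(127·59.3) = 5.909×10^-7 K/W
  R_polyurethane foam = L/(kA) = 0.0572/(0.0250·59.3) = 0.03858 K/W
  R_fibreglass batt = L/(kA) = 0.177/(0.0318·59.3) = 0.09386 K/W
ΣR = 2.242×10^-4 + 5.909×10^-7 + 0.03858 + 0.09386 = 0.1327 K/W
Q = ΔT/ΣR = (246.1 K − 299.2 K)/0.1327 = -400.2 W
From the inner boundary to the polyurethane foam/fibreglass batt interface, ΣR_partial = 0.03880 K/W.
T_interface = T_in − Q·ΣR_partial = 246.1 K − (-400.2)(0.03880) = 261.6 K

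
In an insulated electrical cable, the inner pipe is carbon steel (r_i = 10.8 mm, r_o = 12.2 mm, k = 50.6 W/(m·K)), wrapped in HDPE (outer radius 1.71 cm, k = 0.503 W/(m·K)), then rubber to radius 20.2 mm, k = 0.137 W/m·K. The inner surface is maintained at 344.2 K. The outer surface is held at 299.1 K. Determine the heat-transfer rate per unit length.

Series thermal resistances, inner to outer:
  R'_carbon steel = ln(0.0122/0.0108)/(2πk) = 0.1219/(2π·50.6) = 3.834×10^-4 m·K/W
  R'_HDPE = ln(0.0171/0.0122)/(2πk) = 0.3376/(2π·0.503) = 0.1068 m·K/W
  R'_rubber = ln(0.0202/0.0171)/(2πk) = 0.1666/(2π·0.137) = 0.1935 m·K/W
ΣR = 3.834×10^-4 + 0.1068 + 0.1935 = 0.3007 m·K/W
Q' = ΔT/ΣR = (344.2 K − 299.1 K)/0.3007 = 150 W/m

Q' = 150 W/m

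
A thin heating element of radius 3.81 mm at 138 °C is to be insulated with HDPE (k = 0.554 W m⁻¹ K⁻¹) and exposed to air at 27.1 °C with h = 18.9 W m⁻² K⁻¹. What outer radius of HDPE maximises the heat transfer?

r_cr = 2.93 cm

For a cylinder, r_cr = k_ins/h = 0.554/18.9 = 0.0293 m = 2.93 cm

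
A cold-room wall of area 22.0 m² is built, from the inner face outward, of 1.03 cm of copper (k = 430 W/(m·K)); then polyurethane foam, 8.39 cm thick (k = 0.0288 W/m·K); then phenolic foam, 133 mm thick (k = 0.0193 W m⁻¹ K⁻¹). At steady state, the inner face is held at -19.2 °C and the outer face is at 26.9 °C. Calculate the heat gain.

Q = 103 W

Series thermal resistances, inner to outer:
  R_copper = L/(kA) = 0.0103/(430·22.0) = 1.089×10^-6 K/W
  R_polyurethane foam = L/(kA) = 0.0839/(0.0288·22.0) = 0.1324 K/W
  R_phenolic foam = L/(kA) = 0.133/(0.0193·22.0) = 0.3132 K/W
ΣR = 1.089×10^-6 + 0.1324 + 0.3132 = 0.4456 K/W
Q = ΔT/ΣR = (-19.2 °C − 26.9 °C)/0.4456 = -103 W
(Negative Q ⇒ heat flows inward; heat gain = 103 W.)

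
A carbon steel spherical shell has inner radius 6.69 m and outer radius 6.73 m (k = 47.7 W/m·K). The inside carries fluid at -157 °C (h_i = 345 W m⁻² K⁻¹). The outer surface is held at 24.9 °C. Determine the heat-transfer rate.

Treat each layer as a resistance in series:
  R_conv,in = 1/(4πr²h) = 1/(4π·6.69²·345) = 5.154×10^-6 K/W
  R_carbon steel = (1/6.69 − 1/6.73)/(4πk) = 8.884×10^-4/(4π·47.7) = 1.482×10^-6 K/W
ΣR = 5.154×10^-6 + 1.482×10^-6 = 6.636×10^-6 K/W
Q = ΔT/ΣR = (-157 °C − 24.9 °C)/6.636×10^-6 = -2.74×10^7 W
(Negative Q ⇒ heat flows inward; heat gain = 2.74×10^7 W.)

Q = 2.74×10^7 W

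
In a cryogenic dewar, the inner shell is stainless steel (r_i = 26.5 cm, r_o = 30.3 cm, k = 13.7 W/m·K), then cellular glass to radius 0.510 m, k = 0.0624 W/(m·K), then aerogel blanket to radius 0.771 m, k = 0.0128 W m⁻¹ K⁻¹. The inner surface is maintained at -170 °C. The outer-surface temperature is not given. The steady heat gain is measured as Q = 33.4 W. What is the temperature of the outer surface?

T_out = 25.0 °C

Series resistances:
  R_stainless steel = (1/0.265 − 1/0.303)/(4πk) = 0.4733/(4π·13.7) = 0.002749 K/W
  R_cellular glass = (1/0.303 − 1/0.510)/(4πk) = 1.340/(4π·0.0624) = 1.708 K/W
  R_aerogel blanket = (1/0.510 − 1/0.771)/(4πk) = 0.6638/(4π·0.0128) = 4.127 K/W
ΣR = 5.838 K/W
ΔT = Q·ΣR = 33.4 × 5.838 = 195.0 K
Heat flows inward, so T_out = T_in + ΔT = -170 + 195.0 = 25.0 °C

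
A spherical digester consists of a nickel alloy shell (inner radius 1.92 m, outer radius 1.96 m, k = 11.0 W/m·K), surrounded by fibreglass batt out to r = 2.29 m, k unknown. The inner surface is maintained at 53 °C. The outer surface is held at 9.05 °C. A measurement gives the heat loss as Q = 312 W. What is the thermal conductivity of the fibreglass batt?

ΣR = ΔT/Q = |53 − 9.05|/312 = 0.1409 K/W
Known resistances:
  R_nickel alloy = (1/1.92 − 1/1.96)/(4πk) = 0.01063/(4π·11.0) = 7.690×10^-5 K/W
R_fibreglass batt = ΣR − ΣR_known = 0.1409 − 7.690×10^-5 = 0.1408 K/W
(1/r₁−1/r₂)/(4πk) = 0.1408 ⇒ k = 0.07352/(4π·0.1408) = 0.0416 W/m·K

k = 0.0416 W/m·K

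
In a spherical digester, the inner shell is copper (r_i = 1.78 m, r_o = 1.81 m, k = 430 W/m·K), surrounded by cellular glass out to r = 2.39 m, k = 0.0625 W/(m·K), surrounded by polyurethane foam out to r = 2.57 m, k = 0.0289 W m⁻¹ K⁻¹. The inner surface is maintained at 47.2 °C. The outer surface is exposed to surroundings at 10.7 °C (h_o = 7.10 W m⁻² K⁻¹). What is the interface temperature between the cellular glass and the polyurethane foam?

Series thermal resistances, inner to outer:
  R_copper = (1/1.78 − 1/1.81)/(4πk) = 0.009312/(4π·430) = 1.723×10^-6 K/W
  R_cellular glass = (1/1.81 − 1/2.39)/(4πk) = 0.1341/(4π·0.0625) = 0.1707 K/W
  R_polyurethane foam = (1/2.39 − 1/2.57)/(4πk) = 0.02930/(4π·0.0289) = 0.08069 K/W
  R_conv,out = 1/(4πr²h) = 1/(4π·2.57²·7.10) = 0.001697 K/W
ΣR = 1.723×10^-6 + 0.1707 + 0.08069 + 0.001697 = 0.2531 K/W
Q = ΔT/ΣR = (47.2 °C − 10.7 °C)/0.2531 = 144.2 W
From the inner boundary to the cellular glass/polyurethane foam interface, ΣR_partial = 0.1707 K/W.
T_interface = T_in − Q·ΣR_partial = 47.2 °C − (144.2)(0.1707) = 22.6 °C

T = 22.6 °C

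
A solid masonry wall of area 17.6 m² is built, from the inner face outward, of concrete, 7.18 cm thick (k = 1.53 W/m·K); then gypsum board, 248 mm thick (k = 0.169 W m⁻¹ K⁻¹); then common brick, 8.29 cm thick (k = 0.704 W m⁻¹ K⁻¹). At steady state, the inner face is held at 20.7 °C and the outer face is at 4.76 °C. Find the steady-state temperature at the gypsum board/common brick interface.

Treat each layer as a resistance in series:
  R_concrete = L/(kA) = 0.0718/(1.53·17.6) = 0.002666 K/W
  R_gypsum board = L/(kA) = 0.248/(0.169·17.6) = 0.08338 K/W
  R_common brick = L/(kA) = 0.0829/(0.704·17.6) = 0.006691 K/W
ΣR = 0.002666 + 0.08338 + 0.006691 = 0.09274 K/W
Q = ΔT/ΣR = (20.7 °C − 4.76 °C)/0.09274 = 171.9 W
From the inner boundary to the gypsum board/common brick interface, ΣR_partial = 0.08605 K/W.
T_interface = T_in − Q·ΣR_partial = 20.7 °C − (171.9)(0.08605) = 5.91 °C

T = 5.91 °C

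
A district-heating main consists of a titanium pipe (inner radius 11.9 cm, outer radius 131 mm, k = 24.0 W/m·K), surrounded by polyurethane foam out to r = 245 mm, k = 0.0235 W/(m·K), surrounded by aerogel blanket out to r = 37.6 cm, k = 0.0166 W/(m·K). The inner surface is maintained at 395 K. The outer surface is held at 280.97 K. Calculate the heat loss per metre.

Series thermal resistances, inner to outer:
  R'_titanium = ln(0.131/0.119)/(2πk) = 0.09607/(2π·24.0) = 6.371×10^-4 m·K/W
  R'_polyurethane foam = ln(0.245/0.131)/(2πk) = 0.6261/(2π·0.0235) = 4.240 m·K/W
  R'_aerogel blanket = ln(0.376/0.245)/(2πk) = 0.4283/(2π·0.0166) = 4.107 m·K/W
ΣR = 6.371×10^-4 + 4.240 + 4.107 = 8.348 m·K/W
Q' = ΔT/ΣR = (395 K − 280.97 K)/8.348 = 13.7 W/m

Q' = 13.7 W/m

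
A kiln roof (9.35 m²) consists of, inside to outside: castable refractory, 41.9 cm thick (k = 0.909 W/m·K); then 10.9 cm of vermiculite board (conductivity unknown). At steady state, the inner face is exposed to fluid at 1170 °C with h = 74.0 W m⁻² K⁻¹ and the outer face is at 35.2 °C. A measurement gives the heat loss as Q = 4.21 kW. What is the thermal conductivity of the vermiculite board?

k = 0.0533 W/m·K

ΣR = ΔT/Q = |1170 − 35.2|/4210 = 0.2695 K/W
Known resistances:
  R_conv,in = 1/(hA) = 1/(74.0·9.35) = 0.001445 K/W
  R_castable refractory = L/(kA) = 0.419/(0.909·9.35) = 0.04930 K/W
R_vermiculite board = ΣR − ΣR_known = 0.2695 − 0.05074 = 0.2188 K/W
L/(kA) = 0.2188 ⇒ k = 0.109/(0.2188·9.35) = 0.0533 W/m·K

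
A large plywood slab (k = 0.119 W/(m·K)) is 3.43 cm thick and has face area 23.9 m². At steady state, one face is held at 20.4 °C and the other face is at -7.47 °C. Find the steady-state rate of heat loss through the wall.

Q = 2.31 kW

Q = kA·ΔT/L = 0.119 × 23.9 × |20.4 °C − -7.47 °C| / 0.0343 = 2310 W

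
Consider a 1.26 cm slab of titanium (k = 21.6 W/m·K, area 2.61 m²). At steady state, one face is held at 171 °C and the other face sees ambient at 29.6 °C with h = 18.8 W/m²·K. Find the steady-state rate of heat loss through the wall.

Q = 6.86 kW

Resistance network (inner→outer):
  R_titanium = L/(kA) = 0.0126/(21.6·2.61) = 2.235×10^-4 K/W
  R_conv,out = 1/(hA) = 1/(18.8·2.61) = 0.02038 K/W
ΣR = 2.235×10^-4 + 0.02038 = 0.02060 K/W
Q = ΔT/ΣR = (171 °C − 29.6 °C)/0.02060 = 6860 W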